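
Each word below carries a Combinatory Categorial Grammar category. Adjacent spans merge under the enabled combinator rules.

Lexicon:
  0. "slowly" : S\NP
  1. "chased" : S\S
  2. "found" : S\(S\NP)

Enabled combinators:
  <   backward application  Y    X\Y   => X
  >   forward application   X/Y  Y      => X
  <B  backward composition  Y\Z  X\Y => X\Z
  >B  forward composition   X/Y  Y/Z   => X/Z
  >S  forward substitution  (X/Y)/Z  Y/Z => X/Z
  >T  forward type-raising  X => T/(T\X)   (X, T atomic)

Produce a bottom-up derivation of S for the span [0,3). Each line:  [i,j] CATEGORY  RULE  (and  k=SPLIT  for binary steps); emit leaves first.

[0,1] S\NP  lex  "slowly"
[1,2] S\S  lex  "chased"
[0,2] S\NP  <B  k=1
[2,3] S\(S\NP)  lex  "found"
[0,3] S  <  k=2

[0,3] S   <
  [0,2] S\NP   <B
    [0,1] "slowly" : S\NP
    [1,2] "chased" : S\S
  [2,3] "found" : S\(S\NP)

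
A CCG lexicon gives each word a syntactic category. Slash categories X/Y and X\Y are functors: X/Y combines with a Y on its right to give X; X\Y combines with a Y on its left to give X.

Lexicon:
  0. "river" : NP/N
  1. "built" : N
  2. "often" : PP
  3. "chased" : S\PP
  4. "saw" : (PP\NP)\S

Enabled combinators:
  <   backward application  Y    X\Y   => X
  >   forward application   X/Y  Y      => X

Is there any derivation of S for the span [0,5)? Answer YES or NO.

NP/N N PP S\PP (PP\NP)\S
CKY chart[0,5] = {PP}; S ∉ chart

NO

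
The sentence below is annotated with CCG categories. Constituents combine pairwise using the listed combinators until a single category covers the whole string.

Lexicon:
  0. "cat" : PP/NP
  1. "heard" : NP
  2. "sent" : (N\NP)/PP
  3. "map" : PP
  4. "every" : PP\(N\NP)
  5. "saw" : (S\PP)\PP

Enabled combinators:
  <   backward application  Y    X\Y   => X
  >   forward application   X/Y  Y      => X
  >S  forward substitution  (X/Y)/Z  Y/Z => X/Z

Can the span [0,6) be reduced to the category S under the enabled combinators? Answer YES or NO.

[0,6] S   <
  [0,2] PP   >
    [0,1] "cat" : PP/NP
    [1,2] "heard" : NP
  [2,6] S\PP   <
    [2,5] PP   <
      [2,4] N\NP   >
        [2,3] "sent" : (N\NP)/PP
        [3,4] "map" : PP
      [4,5] "every" : PP\(N\NP)
    [5,6] "saw" : (S\PP)\PP

YES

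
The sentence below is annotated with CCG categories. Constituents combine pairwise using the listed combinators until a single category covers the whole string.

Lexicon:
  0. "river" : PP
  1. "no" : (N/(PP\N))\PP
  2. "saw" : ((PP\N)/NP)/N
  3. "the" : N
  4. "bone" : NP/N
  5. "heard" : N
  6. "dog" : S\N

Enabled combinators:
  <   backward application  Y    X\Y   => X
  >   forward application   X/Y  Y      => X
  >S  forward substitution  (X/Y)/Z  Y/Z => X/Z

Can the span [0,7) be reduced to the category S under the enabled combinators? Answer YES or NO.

YES

[0,7] S   <
  [0,6] N   >
    [0,2] N/(PP\N)   <
      [0,1] "river" : PP
      [1,2] "no" : (N/(PP\N))\PP
    [2,6] PP\N   >
      [2,4] (PP\N)/NP   >
        [2,3] "saw" : ((PP\N)/NP)/N
        [3,4] "the" : N
      [4,6] NP   >
        [4,5] "bone" : NP/N
        [5,6] "heard" : N
  [6,7] "dog" : S\N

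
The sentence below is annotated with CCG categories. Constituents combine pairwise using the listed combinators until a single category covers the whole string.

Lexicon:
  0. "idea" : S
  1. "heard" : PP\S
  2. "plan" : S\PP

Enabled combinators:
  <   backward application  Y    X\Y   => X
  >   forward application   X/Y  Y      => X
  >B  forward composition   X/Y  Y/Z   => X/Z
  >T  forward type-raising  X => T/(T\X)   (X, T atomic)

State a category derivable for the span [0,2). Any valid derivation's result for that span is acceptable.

PP

[0,3] S   <
  [0,2] PP   >
    [0,1] PP/(PP\S)   >T
      [0,1] "idea" : S
    [1,2] "heard" : PP\S
  [2,3] "plan" : S\PP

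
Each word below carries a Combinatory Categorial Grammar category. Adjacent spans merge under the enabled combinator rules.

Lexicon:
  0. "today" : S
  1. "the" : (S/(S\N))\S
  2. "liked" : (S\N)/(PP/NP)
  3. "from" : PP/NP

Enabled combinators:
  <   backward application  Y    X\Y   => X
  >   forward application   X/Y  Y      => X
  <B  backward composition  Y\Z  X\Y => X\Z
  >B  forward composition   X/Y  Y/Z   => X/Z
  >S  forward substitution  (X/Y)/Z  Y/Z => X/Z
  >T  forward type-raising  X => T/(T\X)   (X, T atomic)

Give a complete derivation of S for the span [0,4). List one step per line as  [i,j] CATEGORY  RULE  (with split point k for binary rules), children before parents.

[0,1] S  lex  "today"
[1,2] (S/(S\N))\S  lex  "the"
[0,2] S/(S\N)  <  k=1
[2,3] (S\N)/(PP/NP)  lex  "liked"
[3,4] PP/NP  lex  "from"
[2,4] S\N  >  k=3
[0,4] S  >  k=2

[0,4] S   >
  [0,2] S/(S\N)   <
    [0,1] "today" : S
    [1,2] "the" : (S/(S\N))\S
  [2,4] S\N   >
    [2,3] "liked" : (S\N)/(PP/NP)
    [3,4] "from" : PP/NP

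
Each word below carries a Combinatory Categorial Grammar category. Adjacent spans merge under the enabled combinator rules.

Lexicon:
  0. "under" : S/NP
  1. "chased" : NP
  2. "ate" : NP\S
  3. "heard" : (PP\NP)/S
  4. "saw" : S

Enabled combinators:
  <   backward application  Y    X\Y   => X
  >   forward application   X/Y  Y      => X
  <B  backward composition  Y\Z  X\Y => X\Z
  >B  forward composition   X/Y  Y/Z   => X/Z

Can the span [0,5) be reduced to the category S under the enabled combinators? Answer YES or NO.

S/NP NP NP\S (PP\NP)/S S
CKY chart[0,5] = {PP}; S ∉ chart

NO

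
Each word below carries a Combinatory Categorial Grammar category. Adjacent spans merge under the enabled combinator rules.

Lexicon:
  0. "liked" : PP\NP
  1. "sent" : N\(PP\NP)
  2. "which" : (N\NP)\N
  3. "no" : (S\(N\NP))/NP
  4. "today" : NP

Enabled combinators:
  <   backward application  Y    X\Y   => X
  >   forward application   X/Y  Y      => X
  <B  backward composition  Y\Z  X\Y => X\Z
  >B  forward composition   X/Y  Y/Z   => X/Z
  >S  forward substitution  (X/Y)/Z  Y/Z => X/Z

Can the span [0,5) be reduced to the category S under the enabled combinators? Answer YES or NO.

[0,5] S   <
  [0,3] N\NP   <
    [0,2] N   <
      [0,1] "liked" : PP\NP
      [1,2] "sent" : N\(PP\NP)
    [2,3] "which" : (N\NP)\N
  [3,5] S\(N\NP)   >
    [3,4] "no" : (S\(N\NP))/NP
    [4,5] "today" : NP

YES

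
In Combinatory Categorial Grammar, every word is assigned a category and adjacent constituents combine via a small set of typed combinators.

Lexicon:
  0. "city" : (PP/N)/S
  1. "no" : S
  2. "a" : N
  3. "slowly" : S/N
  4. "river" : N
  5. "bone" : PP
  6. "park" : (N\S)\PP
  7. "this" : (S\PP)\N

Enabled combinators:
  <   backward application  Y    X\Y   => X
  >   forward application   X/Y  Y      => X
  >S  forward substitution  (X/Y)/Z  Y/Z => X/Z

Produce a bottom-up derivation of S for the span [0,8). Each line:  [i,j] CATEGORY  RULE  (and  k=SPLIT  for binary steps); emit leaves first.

[0,8] S   <
  [0,3] PP   >
    [0,2] PP/N   >
      [0,1] "city" : (PP/N)/S
      [1,2] "no" : S
    [2,3] "a" : N
  [3,8] S\PP   <
    [3,7] N   <
      [3,5] S   >
        [3,4] "slowly" : S/N
        [4,5] "river" : N
      [5,7] N\S   <
        [5,6] "bone" : PP
        [6,7] "park" : (N\S)\PP
    [7,8] "this" : (S\PP)\N

[0,1] (PP/N)/S  lex  "city"
[1,2] S  lex  "no"
[0,2] PP/N  >  k=1
[2,3] N  lex  "a"
[0,3] PP  >  k=2
[3,4] S/N  lex  "slowly"
[4,5] N  lex  "river"
[3,5] S  >  k=4
[5,6] PP  lex  "bone"
[6,7] (N\S)\PP  lex  "park"
[5,7] N\S  <  k=6
[3,7] N  <  k=5
[7,8] (S\PP)\N  lex  "this"
[3,8] S\PP  <  k=7
[0,8] S  <  k=3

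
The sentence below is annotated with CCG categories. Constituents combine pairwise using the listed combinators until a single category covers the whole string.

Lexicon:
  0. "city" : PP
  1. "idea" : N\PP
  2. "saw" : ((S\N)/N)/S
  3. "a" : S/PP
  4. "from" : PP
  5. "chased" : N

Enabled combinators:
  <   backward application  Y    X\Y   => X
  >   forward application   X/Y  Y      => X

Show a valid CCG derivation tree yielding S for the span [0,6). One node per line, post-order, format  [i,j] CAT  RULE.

[0,6] S   <
  [0,2] N   <
    [0,1] "city" : PP
    [1,2] "idea" : N\PP
  [2,6] S\N   >
    [2,5] (S\N)/N   >
      [2,3] "saw" : ((S\N)/N)/S
      [3,5] S   >
        [3,4] "a" : S/PP
        [4,5] "from" : PP
    [5,6] "chased" : N

[0,1] PP  lex  "city"
[1,2] N\PP  lex  "idea"
[0,2] N  <  k=1
[2,3] ((S\N)/N)/S  lex  "saw"
[3,4] S/PP  lex  "a"
[4,5] PP  lex  "from"
[3,5] S  >  k=4
[2,5] (S\N)/N  >  k=3
[5,6] N  lex  "chased"
[2,6] S\N  >  k=5
[0,6] S  <  k=2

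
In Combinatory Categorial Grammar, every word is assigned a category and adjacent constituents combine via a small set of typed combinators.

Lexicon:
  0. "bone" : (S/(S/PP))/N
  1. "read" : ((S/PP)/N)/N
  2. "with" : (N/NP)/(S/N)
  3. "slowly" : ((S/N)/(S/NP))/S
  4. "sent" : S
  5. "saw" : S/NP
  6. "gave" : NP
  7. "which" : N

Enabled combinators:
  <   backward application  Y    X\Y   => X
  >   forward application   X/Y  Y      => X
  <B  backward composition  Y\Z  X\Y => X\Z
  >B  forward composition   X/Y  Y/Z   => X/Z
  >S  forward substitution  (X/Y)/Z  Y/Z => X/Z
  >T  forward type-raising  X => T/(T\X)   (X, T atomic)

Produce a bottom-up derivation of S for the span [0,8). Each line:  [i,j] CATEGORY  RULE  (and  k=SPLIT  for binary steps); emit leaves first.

[0,1] (S/(S/PP))/N  lex  "bone"
[1,2] ((S/PP)/N)/N  lex  "read"
[2,3] (N/NP)/(S/N)  lex  "with"
[3,4] ((S/N)/(S/NP))/S  lex  "slowly"
[4,5] S  lex  "sent"
[3,5] (S/N)/(S/NP)  >  k=4
[5,6] S/NP  lex  "saw"
[3,6] S/N  >  k=5
[2,6] N/NP  >  k=3
[6,7] NP  lex  "gave"
[2,7] N  >  k=6
[1,7] (S/PP)/N  >  k=2
[0,7] S/N  >S  k=1
[7,8] N  lex  "which"
[0,8] S  >  k=7

[0,8] S   >
  [0,7] S/N   >S
    [0,1] "bone" : (S/(S/PP))/N
    [1,7] (S/PP)/N   >
      [1,2] "read" : ((S/PP)/N)/N
      [2,7] N   >
        [2,6] N/NP   >
          [2,3] "with" : (N/NP)/(S/N)
          [3,6] S/N   >
            [3,5] (S/N)/(S/NP)   >
              [3,4] "slowly" : ((S/N)/(S/NP))/S
              [4,5] "sent" : S
            [5,6] "saw" : S/NP
        [6,7] "gave" : NP
  [7,8] "which" : N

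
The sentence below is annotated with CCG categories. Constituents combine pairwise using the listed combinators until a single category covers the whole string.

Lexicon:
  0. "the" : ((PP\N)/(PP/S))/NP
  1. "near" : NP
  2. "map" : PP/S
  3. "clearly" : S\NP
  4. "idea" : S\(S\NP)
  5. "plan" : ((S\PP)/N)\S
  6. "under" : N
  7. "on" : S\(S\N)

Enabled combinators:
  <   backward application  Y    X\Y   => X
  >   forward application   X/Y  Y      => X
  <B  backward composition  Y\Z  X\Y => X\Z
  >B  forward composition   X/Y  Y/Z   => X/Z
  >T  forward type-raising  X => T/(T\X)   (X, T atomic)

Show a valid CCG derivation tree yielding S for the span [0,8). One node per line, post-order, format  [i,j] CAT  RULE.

[0,8] S   <
  [0,7] S\N   <B
    [0,3] PP\N   >
      [0,2] (PP\N)/(PP/S)   >
        [0,1] "the" : ((PP\N)/(PP/S))/NP
        [1,2] "near" : NP
      [2,3] "map" : PP/S
    [3,7] S\PP   >
      [3,6] (S\PP)/N   <
        [3,5] S   <
          [3,4] "clearly" : S\NP
          [4,5] "idea" : S\(S\NP)
        [5,6] "plan" : ((S\PP)/N)\S
      [6,7] "under" : N
  [7,8] "on" : S\(S\N)

[0,1] ((PP\N)/(PP/S))/NP  lex  "the"
[1,2] NP  lex  "near"
[0,2] (PP\N)/(PP/S)  >  k=1
[2,3] PP/S  lex  "map"
[0,3] PP\N  >  k=2
[3,4] S\NP  lex  "clearly"
[4,5] S\(S\NP)  lex  "idea"
[3,5] S  <  k=4
[5,6] ((S\PP)/N)\S  lex  "plan"
[3,6] (S\PP)/N  <  k=5
[6,7] N  lex  "under"
[3,7] S\PP  >  k=6
[0,7] S\N  <B  k=3
[7,8] S\(S\N)  lex  "on"
[0,8] S  <  k=7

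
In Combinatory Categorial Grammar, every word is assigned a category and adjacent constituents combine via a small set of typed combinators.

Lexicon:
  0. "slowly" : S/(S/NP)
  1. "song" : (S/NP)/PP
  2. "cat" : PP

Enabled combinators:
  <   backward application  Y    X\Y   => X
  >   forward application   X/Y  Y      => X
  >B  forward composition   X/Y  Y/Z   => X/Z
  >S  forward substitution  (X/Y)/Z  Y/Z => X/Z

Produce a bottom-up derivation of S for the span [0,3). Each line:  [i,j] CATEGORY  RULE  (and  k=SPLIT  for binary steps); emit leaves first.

[0,3] S   >
  [0,2] S/PP   >B
    [0,1] "slowly" : S/(S/NP)
    [1,2] "song" : (S/NP)/PP
  [2,3] "cat" : PP

[0,1] S/(S/NP)  lex  "slowly"
[1,2] (S/NP)/PP  lex  "song"
[0,2] S/PP  >B  k=1
[2,3] PP  lex  "cat"
[0,3] S  >  k=2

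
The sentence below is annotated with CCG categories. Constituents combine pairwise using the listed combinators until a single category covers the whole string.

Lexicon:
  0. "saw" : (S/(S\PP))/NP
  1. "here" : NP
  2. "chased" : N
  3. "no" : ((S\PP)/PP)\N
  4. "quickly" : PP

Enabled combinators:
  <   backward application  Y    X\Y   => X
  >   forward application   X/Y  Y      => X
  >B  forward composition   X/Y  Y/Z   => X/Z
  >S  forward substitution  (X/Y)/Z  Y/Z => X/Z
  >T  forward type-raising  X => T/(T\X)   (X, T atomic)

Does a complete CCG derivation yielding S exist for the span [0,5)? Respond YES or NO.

YES

[0,5] S   >
  [0,2] S/(S\PP)   >
    [0,1] "saw" : (S/(S\PP))/NP
    [1,2] "here" : NP
  [2,5] S\PP   >
    [2,4] (S\PP)/PP   <
      [2,3] "chased" : N
      [3,4] "no" : ((S\PP)/PP)\N
    [4,5] "quickly" : PP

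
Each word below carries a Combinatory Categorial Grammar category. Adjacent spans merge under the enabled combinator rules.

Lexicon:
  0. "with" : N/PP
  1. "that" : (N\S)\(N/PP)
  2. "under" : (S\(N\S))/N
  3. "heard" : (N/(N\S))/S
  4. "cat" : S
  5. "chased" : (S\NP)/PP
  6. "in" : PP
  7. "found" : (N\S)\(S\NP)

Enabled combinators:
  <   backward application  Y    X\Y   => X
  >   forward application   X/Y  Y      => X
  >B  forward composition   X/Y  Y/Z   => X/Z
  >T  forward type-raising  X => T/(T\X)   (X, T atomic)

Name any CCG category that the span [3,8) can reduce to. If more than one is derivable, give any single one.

[0,8] S   <
  [0,2] N\S   <
    [0,1] "with" : N/PP
    [1,2] "that" : (N\S)\(N/PP)
  [2,8] S\(N\S)   >
    [2,3] "under" : (S\(N\S))/N
    [3,8] N   >
      [3,5] N/(N\S)   >
        [3,4] "heard" : (N/(N\S))/S
        [4,5] "cat" : S
      [5,8] N\S   <
        [5,7] S\NP   >
          [5,6] "chased" : (S\NP)/PP
          [6,7] "in" : PP
        [7,8] "found" : (N\S)\(S\NP)

N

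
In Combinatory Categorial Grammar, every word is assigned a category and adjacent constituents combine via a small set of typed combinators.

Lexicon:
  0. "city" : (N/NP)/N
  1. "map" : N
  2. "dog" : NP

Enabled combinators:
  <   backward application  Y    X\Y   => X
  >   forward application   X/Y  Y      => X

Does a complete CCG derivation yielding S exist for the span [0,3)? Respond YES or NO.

NO

(N/NP)/N N NP
CKY chart[0,3] = {N}; S ∉ chart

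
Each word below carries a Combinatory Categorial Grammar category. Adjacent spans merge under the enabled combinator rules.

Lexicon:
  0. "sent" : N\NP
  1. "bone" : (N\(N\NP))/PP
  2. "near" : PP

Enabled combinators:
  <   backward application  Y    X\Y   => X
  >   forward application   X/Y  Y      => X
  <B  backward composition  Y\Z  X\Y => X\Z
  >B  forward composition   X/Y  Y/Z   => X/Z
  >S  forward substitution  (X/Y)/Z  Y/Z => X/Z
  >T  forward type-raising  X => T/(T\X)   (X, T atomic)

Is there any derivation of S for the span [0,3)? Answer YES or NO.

NO

N\NP (N\(N\NP))/PP PP
CKY chart[0,3] = {N, N/(N\N), NP/(NP\N), PP/(PP\N), S/(S\N)}; S ∉ chart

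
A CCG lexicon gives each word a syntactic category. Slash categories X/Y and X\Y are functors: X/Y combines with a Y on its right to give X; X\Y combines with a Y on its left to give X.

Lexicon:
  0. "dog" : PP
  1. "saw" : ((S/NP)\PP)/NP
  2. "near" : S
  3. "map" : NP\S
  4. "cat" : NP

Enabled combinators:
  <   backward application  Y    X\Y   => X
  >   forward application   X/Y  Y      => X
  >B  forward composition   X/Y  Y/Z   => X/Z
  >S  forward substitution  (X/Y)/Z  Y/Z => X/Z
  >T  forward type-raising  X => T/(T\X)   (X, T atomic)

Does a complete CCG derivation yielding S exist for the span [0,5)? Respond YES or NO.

YES

[0,5] S   >
  [0,4] S/NP   <
    [0,1] "dog" : PP
    [1,4] (S/NP)\PP   >
      [1,2] "saw" : ((S/NP)\PP)/NP
      [2,4] NP   >
        [2,3] NP/(NP\S)   >T
          [2,3] "near" : S
        [3,4] "map" : NP\S
  [4,5] "cat" : NP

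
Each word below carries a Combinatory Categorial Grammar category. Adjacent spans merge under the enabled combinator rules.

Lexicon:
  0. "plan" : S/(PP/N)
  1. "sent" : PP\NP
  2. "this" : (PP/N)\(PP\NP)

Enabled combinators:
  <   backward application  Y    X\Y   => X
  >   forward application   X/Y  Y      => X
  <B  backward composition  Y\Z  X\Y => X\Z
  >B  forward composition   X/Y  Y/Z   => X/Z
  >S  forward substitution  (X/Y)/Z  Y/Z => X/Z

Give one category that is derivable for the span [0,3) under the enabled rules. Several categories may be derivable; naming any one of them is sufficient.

[0,3] S   >
  [0,1] "plan" : S/(PP/N)
  [1,3] PP/N   <
    [1,2] "sent" : PP\NP
    [2,3] "this" : (PP/N)\(PP\NP)

S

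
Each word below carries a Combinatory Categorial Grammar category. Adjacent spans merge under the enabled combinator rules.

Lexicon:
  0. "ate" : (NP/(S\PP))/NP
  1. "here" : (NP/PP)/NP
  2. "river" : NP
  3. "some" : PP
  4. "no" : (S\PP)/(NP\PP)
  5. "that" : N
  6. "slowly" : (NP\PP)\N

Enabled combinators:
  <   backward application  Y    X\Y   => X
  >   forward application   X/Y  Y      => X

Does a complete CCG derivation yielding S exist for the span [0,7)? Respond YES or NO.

NO

(NP/(S\PP))/NP (NP/PP)/NP NP PP (S\PP)/(NP\PP) N (NP\PP)\N
CKY chart[0,7] = {NP}; S ∉ chart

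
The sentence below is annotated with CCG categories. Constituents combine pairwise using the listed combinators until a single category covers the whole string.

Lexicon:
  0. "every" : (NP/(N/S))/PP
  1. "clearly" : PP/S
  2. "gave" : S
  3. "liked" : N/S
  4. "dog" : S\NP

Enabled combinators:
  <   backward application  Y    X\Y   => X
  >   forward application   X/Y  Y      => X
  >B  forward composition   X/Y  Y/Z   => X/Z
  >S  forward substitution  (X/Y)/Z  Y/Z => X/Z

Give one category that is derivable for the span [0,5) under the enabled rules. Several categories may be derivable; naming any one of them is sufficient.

[0,5] S   <
  [0,4] NP   >
    [0,3] NP/(N/S)   >
      [0,1] "every" : (NP/(N/S))/PP
      [1,3] PP   >
        [1,2] "clearly" : PP/S
        [2,3] "gave" : S
    [3,4] "liked" : N/S
  [4,5] "dog" : S\NP

S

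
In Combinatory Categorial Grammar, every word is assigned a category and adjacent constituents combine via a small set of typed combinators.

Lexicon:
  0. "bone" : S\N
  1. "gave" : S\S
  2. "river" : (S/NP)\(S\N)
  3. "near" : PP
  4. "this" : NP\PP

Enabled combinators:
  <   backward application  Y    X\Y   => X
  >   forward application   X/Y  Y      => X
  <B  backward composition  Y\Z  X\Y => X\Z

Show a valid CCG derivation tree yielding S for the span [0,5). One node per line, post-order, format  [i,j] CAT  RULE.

[0,5] S   >
  [0,3] S/NP   <
    [0,2] S\N   <B
      [0,1] "bone" : S\N
      [1,2] "gave" : S\S
    [2,3] "river" : (S/NP)\(S\N)
  [3,5] NP   <
    [3,4] "near" : PP
    [4,5] "this" : NP\PP

[0,1] S\N  lex  "bone"
[1,2] S\S  lex  "gave"
[0,2] S\N  <B  k=1
[2,3] (S/NP)\(S\N)  lex  "river"
[0,3] S/NP  <  k=2
[3,4] PP  lex  "near"
[4,5] NP\PP  lex  "this"
[3,5] NP  <  k=4
[0,5] S  >  k=3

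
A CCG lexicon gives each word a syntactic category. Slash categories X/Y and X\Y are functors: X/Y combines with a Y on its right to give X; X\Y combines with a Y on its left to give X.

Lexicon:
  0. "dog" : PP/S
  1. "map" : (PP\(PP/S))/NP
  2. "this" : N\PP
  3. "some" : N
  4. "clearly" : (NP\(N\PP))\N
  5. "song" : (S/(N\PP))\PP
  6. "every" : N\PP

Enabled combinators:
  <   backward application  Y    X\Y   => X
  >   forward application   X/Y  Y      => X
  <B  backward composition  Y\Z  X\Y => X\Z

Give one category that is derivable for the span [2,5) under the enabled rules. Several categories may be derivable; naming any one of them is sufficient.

NP

[0,7] S   >
  [0,6] S/(N\PP)   <
    [0,5] PP   <
      [0,1] "dog" : PP/S
      [1,5] PP\(PP/S)   >
        [1,2] "map" : (PP\(PP/S))/NP
        [2,5] NP   <
          [2,3] "this" : N\PP
          [3,5] NP\(N\PP)   <
            [3,4] "some" : N
            [4,5] "clearly" : (NP\(N\PP))\N
    [5,6] "song" : (S/(N\PP))\PP
  [6,7] "every" : N\PP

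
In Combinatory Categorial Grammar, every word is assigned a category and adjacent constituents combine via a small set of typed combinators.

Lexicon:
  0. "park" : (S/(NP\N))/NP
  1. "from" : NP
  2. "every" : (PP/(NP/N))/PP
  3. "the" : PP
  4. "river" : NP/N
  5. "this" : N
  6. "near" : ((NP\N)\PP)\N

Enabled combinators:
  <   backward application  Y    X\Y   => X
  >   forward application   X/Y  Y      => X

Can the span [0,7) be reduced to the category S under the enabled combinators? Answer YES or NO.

YES

[0,7] S   >
  [0,2] S/(NP\N)   >
    [0,1] "park" : (S/(NP\N))/NP
    [1,2] "from" : NP
  [2,7] NP\N   <
    [2,5] PP   >
      [2,4] PP/(NP/N)   >
        [2,3] "every" : (PP/(NP/N))/PP
        [3,4] "the" : PP
      [4,5] "river" : NP/N
    [5,7] (NP\N)\PP   <
      [5,6] "this" : N
      [6,7] "near" : ((NP\N)\PP)\N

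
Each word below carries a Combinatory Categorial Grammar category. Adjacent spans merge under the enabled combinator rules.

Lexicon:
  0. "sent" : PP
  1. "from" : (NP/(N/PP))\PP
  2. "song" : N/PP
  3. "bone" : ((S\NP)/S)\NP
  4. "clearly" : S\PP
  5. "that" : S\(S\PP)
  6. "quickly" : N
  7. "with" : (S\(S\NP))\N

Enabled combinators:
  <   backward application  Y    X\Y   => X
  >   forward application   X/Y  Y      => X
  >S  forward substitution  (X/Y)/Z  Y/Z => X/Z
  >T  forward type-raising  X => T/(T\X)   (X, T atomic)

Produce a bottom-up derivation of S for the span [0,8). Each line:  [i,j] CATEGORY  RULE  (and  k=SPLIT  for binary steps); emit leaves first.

[0,1] PP  lex  "sent"
[1,2] (NP/(N/PP))\PP  lex  "from"
[0,2] NP/(N/PP)  <  k=1
[2,3] N/PP  lex  "song"
[0,3] NP  >  k=2
[3,4] ((S\NP)/S)\NP  lex  "bone"
[0,4] (S\NP)/S  <  k=3
[4,5] S\PP  lex  "clearly"
[5,6] S\(S\PP)  lex  "that"
[4,6] S  <  k=5
[0,6] S\NP  >  k=4
[6,7] N  lex  "quickly"
[7,8] (S\(S\NP))\N  lex  "with"
[6,8] S\(S\NP)  <  k=7
[0,8] S  <  k=6

[0,8] S   <
  [0,6] S\NP   >
    [0,4] (S\NP)/S   <
      [0,3] NP   >
        [0,2] NP/(N/PP)   <
          [0,1] "sent" : PP
          [1,2] "from" : (NP/(N/PP))\PP
        [2,3] "song" : N/PP
      [3,4] "bone" : ((S\NP)/S)\NP
    [4,6] S   <
      [4,5] "clearly" : S\PP
      [5,6] "that" : S\(S\PP)
  [6,8] S\(S\NP)   <
    [6,7] "quickly" : N
    [7,8] "with" : (S\(S\NP))\N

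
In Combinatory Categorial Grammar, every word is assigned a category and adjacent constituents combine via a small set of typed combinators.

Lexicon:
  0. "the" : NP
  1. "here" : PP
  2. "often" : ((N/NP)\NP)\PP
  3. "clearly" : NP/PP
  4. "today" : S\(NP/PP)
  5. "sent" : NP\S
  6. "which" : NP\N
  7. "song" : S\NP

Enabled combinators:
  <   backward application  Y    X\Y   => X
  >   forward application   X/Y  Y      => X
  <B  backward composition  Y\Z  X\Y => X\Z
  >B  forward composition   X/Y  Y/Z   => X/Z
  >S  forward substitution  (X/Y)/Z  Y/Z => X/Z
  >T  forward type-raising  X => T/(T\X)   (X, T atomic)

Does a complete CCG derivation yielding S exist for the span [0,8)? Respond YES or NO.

[0,8] S   <
  [0,7] NP   <
    [0,6] N   >
      [0,3] N/NP   <
        [0,1] "the" : NP
        [1,3] (N/NP)\NP   <
          [1,2] "here" : PP
          [2,3] "often" : ((N/NP)\NP)\PP
      [3,6] NP   <
        [3,5] S   <
          [3,4] "clearly" : NP/PP
          [4,5] "today" : S\(NP/PP)
        [5,6] "sent" : NP\S
    [6,7] "which" : NP\N
  [7,8] "song" : S\NP

YES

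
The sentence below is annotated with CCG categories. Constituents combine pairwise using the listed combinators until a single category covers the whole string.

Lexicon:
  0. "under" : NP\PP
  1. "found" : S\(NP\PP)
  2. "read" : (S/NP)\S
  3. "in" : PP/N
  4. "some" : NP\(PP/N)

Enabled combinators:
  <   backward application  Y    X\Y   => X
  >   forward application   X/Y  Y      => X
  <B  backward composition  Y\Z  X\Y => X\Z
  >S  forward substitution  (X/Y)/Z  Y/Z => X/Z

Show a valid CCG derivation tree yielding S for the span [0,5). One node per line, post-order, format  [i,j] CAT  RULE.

[0,1] NP\PP  lex  "under"
[1,2] S\(NP\PP)  lex  "found"
[0,2] S  <  k=1
[2,3] (S/NP)\S  lex  "read"
[0,3] S/NP  <  k=2
[3,4] PP/N  lex  "in"
[4,5] NP\(PP/N)  lex  "some"
[3,5] NP  <  k=4
[0,5] S  >  k=3

[0,5] S   >
  [0,3] S/NP   <
    [0,2] S   <
      [0,1] "under" : NP\PP
      [1,2] "found" : S\(NP\PP)
    [2,3] "read" : (S/NP)\S
  [3,5] NP   <
    [3,4] "in" : PP/N
    [4,5] "some" : NP\(PP/N)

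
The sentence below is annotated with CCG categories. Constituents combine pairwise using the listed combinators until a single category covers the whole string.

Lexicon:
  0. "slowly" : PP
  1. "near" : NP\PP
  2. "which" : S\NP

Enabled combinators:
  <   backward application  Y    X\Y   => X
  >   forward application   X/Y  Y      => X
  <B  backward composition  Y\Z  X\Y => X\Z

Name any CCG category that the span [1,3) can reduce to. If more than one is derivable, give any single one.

[0,3] S   <
  [0,1] "slowly" : PP
  [1,3] S\PP   <B
    [1,2] "near" : NP\PP
    [2,3] "which" : S\NP

S\PP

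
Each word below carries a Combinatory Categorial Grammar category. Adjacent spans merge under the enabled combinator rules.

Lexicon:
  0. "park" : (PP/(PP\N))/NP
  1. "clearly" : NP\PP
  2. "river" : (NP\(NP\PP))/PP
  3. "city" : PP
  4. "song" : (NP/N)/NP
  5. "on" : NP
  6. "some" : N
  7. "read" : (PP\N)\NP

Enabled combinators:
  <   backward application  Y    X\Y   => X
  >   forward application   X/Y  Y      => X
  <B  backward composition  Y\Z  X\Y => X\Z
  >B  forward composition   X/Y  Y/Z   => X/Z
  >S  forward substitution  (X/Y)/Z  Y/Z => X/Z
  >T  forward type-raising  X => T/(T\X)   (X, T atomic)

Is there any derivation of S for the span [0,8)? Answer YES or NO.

NO

(PP/(PP\N))/NP NP\PP (NP\(NP\PP))/PP PP (NP/N)/NP NP N (PP\N)\NP
CKY chart[0,8] = {N/(N\PP), NP/(NP\PP), PP, PP/(PP\PP), S/(S\PP)}; S ∉ chart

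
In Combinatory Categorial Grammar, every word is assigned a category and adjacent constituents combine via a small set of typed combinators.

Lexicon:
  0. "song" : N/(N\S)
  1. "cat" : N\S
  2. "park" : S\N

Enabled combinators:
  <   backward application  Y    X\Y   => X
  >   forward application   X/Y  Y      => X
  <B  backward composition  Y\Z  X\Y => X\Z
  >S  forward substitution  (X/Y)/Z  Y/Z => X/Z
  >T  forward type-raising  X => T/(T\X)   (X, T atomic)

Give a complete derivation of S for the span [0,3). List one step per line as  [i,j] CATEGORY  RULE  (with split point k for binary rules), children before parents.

[0,1] N/(N\S)  lex  "song"
[1,2] N\S  lex  "cat"
[0,2] N  >  k=1
[2,3] S\N  lex  "park"
[0,3] S  <  k=2

[0,3] S   <
  [0,2] N   >
    [0,1] "song" : N/(N\S)
    [1,2] "cat" : N\S
  [2,3] "park" : S\N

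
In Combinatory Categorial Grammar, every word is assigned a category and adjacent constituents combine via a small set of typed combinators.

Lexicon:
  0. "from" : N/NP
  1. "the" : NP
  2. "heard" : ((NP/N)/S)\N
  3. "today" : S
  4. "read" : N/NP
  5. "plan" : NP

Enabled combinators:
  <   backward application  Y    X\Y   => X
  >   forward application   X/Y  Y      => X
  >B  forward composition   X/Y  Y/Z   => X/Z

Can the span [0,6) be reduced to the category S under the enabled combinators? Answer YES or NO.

NO

N/NP NP ((NP/N)/S)\N S N/NP NP
CKY chart[0,6] = {NP}; S ∉ chart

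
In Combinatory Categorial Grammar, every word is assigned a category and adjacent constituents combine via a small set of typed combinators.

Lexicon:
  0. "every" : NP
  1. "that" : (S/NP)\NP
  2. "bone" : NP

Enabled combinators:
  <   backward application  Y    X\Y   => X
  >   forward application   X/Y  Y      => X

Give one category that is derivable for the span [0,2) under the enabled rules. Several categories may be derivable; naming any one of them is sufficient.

[0,3] S   >
  [0,2] S/NP   <
    [0,1] "every" : NP
    [1,2] "that" : (S/NP)\NP
  [2,3] "bone" : NP

S/NP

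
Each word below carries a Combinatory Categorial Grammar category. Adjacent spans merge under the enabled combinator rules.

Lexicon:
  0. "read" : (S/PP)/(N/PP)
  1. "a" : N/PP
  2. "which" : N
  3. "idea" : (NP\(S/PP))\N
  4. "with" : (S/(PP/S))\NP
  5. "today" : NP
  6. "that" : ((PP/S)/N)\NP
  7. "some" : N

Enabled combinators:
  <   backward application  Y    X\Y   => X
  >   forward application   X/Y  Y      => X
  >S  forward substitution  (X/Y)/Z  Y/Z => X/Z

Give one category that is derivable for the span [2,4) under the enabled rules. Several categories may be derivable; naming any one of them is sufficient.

[0,8] S   >
  [0,5] S/(PP/S)   <
    [0,4] NP   <
      [0,2] S/PP   >
        [0,1] "read" : (S/PP)/(N/PP)
        [1,2] "a" : N/PP
      [2,4] NP\(S/PP)   <
        [2,3] "which" : N
        [3,4] "idea" : (NP\(S/PP))\N
    [4,5] "with" : (S/(PP/S))\NP
  [5,8] PP/S   >
    [5,7] (PP/S)/N   <
      [5,6] "today" : NP
      [6,7] "that" : ((PP/S)/N)\NP
    [7,8] "some" : N

NP\(S/PP)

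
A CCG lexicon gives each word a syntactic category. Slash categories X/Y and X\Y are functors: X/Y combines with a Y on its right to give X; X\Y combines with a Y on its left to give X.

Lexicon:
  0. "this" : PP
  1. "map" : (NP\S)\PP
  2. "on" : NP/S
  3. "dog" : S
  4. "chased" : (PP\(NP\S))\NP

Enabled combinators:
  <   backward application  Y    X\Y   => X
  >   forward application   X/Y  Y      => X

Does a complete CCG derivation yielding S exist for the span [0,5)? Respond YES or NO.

NO

PP (NP\S)\PP NP/S S (PP\(NP\S))\NP
CKY chart[0,5] = {PP}; S ∉ chart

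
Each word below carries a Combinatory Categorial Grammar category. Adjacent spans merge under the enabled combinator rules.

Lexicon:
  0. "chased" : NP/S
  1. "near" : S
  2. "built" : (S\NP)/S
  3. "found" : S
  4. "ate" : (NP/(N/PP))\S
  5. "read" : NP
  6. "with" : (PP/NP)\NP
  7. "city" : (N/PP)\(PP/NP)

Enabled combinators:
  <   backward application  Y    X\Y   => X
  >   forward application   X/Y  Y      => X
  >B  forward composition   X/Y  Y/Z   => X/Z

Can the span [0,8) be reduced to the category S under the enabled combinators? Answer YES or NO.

NP/S S (S\NP)/S S (NP/(N/PP))\S NP (PP/NP)\NP (N/PP)\(PP/NP)
CKY chart[0,8] = {NP}; S ∉ chart

NO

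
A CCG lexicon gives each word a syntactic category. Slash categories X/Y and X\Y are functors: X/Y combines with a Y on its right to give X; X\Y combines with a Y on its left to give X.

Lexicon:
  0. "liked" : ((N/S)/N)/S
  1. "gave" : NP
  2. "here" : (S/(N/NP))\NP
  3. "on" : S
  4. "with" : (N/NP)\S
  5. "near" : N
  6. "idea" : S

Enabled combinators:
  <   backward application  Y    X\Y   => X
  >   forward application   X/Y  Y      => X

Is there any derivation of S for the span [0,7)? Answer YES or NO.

((N/S)/N)/S NP (S/(N/NP))\NP S (N/NP)\S N S
CKY chart[0,7] = {N}; S ∉ chart

NO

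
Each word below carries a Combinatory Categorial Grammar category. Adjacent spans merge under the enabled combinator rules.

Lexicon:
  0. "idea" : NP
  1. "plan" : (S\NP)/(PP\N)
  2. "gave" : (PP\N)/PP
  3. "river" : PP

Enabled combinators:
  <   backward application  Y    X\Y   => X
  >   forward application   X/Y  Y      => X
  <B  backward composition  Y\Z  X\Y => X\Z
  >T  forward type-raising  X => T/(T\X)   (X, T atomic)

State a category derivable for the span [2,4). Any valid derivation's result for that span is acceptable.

PP\N

[0,4] S   >
  [0,1] S/(S\NP)   >T
    [0,1] "idea" : NP
  [1,4] S\NP   >
    [1,2] "plan" : (S\NP)/(PP\N)
    [2,4] PP\N   >
      [2,3] "gave" : (PP\N)/PP
      [3,4] "river" : PP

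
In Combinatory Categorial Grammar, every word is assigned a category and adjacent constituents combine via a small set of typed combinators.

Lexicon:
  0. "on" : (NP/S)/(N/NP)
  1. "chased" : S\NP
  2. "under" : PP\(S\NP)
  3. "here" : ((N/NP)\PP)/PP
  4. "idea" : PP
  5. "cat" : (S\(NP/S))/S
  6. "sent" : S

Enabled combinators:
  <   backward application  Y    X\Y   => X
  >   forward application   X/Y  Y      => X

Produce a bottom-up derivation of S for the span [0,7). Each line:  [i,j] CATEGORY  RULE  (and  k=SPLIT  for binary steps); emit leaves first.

[0,7] S   <
  [0,5] NP/S   >
    [0,1] "on" : (NP/S)/(N/NP)
    [1,5] N/NP   <
      [1,3] PP   <
        [1,2] "chased" : S\NP
        [2,3] "under" : PP\(S\NP)
      [3,5] (N/NP)\PP   >
        [3,4] "here" : ((N/NP)\PP)/PP
        [4,5] "idea" : PP
  [5,7] S\(NP/S)   >
    [5,6] "cat" : (S\(NP/S))/S
    [6,7] "sent" : S

[0,1] (NP/S)/(N/NP)  lex  "on"
[1,2] S\NP  lex  "chased"
[2,3] PP\(S\NP)  lex  "under"
[1,3] PP  <  k=2
[3,4] ((N/NP)\PP)/PP  lex  "here"
[4,5] PP  lex  "idea"
[3,5] (N/NP)\PP  >  k=4
[1,5] N/NP  <  k=3
[0,5] NP/S  >  k=1
[5,6] (S\(NP/S))/S  lex  "cat"
[6,7] S  lex  "sent"
[5,7] S\(NP/S)  >  k=6
[0,7] S  <  k=5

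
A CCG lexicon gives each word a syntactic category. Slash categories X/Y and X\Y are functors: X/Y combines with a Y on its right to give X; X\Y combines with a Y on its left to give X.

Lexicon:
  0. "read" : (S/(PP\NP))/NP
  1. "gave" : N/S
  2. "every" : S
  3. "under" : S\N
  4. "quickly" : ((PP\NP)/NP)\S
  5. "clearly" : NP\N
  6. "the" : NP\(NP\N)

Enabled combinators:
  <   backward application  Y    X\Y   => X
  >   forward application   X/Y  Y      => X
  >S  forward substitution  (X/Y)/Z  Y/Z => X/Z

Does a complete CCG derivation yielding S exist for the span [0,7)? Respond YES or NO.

[0,7] S   >
  [0,5] S/NP   >S
    [0,1] "read" : (S/(PP\NP))/NP
    [1,5] (PP\NP)/NP   <
      [1,4] S   <
        [1,3] N   >
          [1,2] "gave" : N/S
          [2,3] "every" : S
        [3,4] "under" : S\N
      [4,5] "quickly" : ((PP\NP)/NP)\S
  [5,7] NP   <
    [5,6] "clearly" : NP\N
    [6,7] "the" : NP\(NP\N)

YES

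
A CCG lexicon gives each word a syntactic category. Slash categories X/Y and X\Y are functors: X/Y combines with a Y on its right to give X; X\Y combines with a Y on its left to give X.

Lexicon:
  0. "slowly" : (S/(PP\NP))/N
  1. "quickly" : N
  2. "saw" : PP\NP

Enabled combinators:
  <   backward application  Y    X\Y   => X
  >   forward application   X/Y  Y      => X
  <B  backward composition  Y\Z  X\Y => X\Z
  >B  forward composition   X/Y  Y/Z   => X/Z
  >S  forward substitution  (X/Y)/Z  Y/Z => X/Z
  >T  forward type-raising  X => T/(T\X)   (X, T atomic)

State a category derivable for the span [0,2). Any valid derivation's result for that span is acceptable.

[0,3] S   >
  [0,2] S/(PP\NP)   >
    [0,1] "slowly" : (S/(PP\NP))/N
    [1,2] "quickly" : N
  [2,3] "saw" : PP\NP

S/(PP\NP)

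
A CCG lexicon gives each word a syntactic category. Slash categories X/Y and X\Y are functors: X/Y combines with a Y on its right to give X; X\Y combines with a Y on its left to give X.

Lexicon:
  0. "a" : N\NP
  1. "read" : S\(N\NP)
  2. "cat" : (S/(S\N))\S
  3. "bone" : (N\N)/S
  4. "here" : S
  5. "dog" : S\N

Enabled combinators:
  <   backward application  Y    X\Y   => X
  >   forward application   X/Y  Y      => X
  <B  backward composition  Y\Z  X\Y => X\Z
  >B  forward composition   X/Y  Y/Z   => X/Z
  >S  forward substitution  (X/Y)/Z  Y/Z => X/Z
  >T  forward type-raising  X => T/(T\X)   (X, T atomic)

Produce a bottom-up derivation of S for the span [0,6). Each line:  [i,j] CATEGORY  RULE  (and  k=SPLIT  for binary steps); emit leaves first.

[0,6] S   >
  [0,3] S/(S\N)   <
    [0,2] S   <
      [0,1] "a" : N\NP
      [1,2] "read" : S\(N\NP)
    [2,3] "cat" : (S/(S\N))\S
  [3,6] S\N   <B
    [3,5] N\N   >
      [3,4] "bone" : (N\N)/S
      [4,5] "here" : S
    [5,6] "dog" : S\N

[0,1] N\NP  lex  "a"
[1,2] S\(N\NP)  lex  "read"
[0,2] S  <  k=1
[2,3] (S/(S\N))\S  lex  "cat"
[0,3] S/(S\N)  <  k=2
[3,4] (N\N)/S  lex  "bone"
[4,5] S  lex  "here"
[3,5] N\N  >  k=4
[5,6] S\N  lex  "dog"
[3,6] S\N  <B  k=5
[0,6] S  >  k=3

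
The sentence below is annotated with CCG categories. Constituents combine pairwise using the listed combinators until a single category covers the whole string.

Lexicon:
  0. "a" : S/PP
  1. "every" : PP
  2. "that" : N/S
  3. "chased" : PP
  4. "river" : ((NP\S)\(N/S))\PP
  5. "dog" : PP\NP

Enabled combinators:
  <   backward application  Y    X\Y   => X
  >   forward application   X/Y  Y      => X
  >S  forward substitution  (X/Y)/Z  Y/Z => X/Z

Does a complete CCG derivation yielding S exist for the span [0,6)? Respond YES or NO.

S/PP PP N/S PP ((NP\S)\(N/S))\PP PP\NP
CKY chart[0,6] = {PP}; S ∉ chart

NO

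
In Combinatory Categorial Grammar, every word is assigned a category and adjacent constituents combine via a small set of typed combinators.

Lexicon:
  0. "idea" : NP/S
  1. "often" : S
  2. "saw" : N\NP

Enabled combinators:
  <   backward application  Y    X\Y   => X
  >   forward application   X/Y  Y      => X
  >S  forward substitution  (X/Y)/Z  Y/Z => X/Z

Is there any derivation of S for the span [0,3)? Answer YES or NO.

NO

NP/S S N\NP
CKY chart[0,3] = {N}; S ∉ chart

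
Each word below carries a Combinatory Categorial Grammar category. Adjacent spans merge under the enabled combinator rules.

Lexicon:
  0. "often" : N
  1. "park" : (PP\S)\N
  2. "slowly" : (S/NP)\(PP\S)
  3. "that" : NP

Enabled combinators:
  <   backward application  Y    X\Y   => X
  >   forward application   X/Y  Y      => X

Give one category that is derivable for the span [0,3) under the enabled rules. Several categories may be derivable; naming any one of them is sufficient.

S/NP

[0,4] S   >
  [0,3] S/NP   <
    [0,2] PP\S   <
      [0,1] "often" : N
      [1,2] "park" : (PP\S)\N
    [2,3] "slowly" : (S/NP)\(PP\S)
  [3,4] "that" : NP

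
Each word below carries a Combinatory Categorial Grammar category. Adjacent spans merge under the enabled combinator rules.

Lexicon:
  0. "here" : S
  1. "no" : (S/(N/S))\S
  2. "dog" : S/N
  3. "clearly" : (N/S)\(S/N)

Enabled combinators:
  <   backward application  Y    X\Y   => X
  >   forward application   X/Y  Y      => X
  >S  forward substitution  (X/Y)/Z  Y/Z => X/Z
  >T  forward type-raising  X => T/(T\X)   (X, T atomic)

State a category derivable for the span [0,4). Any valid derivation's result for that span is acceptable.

S

[0,4] S   >
  [0,2] S/(N/S)   <
    [0,1] "here" : S
    [1,2] "no" : (S/(N/S))\S
  [2,4] N/S   <
    [2,3] "dog" : S/N
    [3,4] "clearly" : (N/S)\(S/N)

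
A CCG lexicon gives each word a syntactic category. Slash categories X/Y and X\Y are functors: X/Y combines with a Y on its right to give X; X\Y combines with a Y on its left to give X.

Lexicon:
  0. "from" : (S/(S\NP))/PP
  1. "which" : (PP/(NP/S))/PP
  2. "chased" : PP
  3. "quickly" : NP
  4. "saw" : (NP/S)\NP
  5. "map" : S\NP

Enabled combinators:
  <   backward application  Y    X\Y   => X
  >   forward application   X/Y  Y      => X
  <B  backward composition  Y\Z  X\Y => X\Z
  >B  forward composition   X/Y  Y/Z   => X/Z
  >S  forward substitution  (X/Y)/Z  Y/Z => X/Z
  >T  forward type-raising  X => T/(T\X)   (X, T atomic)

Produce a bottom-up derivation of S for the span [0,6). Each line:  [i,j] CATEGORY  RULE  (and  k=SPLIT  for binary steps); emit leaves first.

[0,6] S   >
  [0,5] S/(S\NP)   >
    [0,1] "from" : (S/(S\NP))/PP
    [1,5] PP   >
      [1,3] PP/(NP/S)   >
        [1,2] "which" : (PP/(NP/S))/PP
        [2,3] "chased" : PP
      [3,5] NP/S   <
        [3,4] "quickly" : NP
        [4,5] "saw" : (NP/S)\NP
  [5,6] "map" : S\NP

[0,1] (S/(S\NP))/PP  lex  "from"
[1,2] (PP/(NP/S))/PP  lex  "which"
[2,3] PP  lex  "chased"
[1,3] PP/(NP/S)  >  k=2
[3,4] NP  lex  "quickly"
[4,5] (NP/S)\NP  lex  "saw"
[3,5] NP/S  <  k=4
[1,5] PP  >  k=3
[0,5] S/(S\NP)  >  k=1
[5,6] S\NP  lex  "map"
[0,6] S  >  k=5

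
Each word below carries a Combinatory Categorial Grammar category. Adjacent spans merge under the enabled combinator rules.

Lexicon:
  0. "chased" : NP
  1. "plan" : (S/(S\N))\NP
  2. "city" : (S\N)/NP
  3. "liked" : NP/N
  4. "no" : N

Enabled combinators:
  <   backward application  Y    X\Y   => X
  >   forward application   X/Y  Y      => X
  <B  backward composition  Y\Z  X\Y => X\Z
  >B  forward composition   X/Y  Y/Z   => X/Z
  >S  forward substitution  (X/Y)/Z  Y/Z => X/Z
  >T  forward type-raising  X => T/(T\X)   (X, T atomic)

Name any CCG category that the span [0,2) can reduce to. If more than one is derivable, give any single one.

S/(S\N)

[0,5] S   >
  [0,2] S/(S\N)   <
    [0,1] "chased" : NP
    [1,2] "plan" : (S/(S\N))\NP
  [2,5] S\N   >
    [2,3] "city" : (S\N)/NP
    [3,5] NP   >
      [3,4] "liked" : NP/N
      [4,5] "no" : N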